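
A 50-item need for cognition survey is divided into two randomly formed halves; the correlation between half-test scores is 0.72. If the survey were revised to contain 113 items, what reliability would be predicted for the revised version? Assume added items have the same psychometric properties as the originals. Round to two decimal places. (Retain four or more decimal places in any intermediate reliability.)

0.92

First correct the split-half correlation to full-test reliability: r_full = 2 × 0.72 / (1 + 0.72) ≈ 0.8372
Then adjust to 113 items: n = 113/50 = 2.2600
r_new = n·r_full / (1 + (n − 1)·r_full) = 1.8921 / 2.0549 ≈ 0.9208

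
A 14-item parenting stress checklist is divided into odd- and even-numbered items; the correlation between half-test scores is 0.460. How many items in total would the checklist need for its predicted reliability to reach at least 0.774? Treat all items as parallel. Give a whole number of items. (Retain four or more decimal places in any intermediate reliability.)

29

r_full = 2(0.460)/(1 + 0.460) = 0.6301
Solve Spearman-Brown for n: n = 0.774(1 − 0.6301) / [0.6301(1 − 0.774)] = 2.0105
Items = 2.0105 × 14 ≈ 28.15 → 29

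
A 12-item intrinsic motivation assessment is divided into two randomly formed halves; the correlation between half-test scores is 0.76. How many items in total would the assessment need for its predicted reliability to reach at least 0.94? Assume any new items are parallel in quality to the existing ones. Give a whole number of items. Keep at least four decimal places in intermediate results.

30

Corrected full-test reliability: r_full = 2 × 0.76 / (1 + 0.76) ≈ 0.8636
n = r_tgt(1 − r_full) / [r_full(1 − r_tgt)] = 0.94 × 0.1364 / (0.8636 × 0.06) ≈ 2.4744
Items = 2.4744 × 12 ≈ 29.69 → 30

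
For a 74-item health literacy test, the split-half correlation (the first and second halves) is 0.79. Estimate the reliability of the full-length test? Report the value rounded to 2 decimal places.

The full test is twice the length of either half (n = 2).
r_full = 2r_hh / (1 + r_hh) = 2 × 0.79 / (1 + 0.79)
       = 1.5800 / 1.7900 = 0.8827

0.88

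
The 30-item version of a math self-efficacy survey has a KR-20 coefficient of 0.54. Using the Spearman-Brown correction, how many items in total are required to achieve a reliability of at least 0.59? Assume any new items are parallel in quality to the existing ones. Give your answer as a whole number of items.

37

Rearranging the Spearman-Brown formula for n,
n = r*(1 − r) / [ r (1 − r*) ]
n = [0.59 × 0.46] / [0.54 × 0.41]
n = 0.2714 / 0.2214 ≈ 1.2258
Items needed = n × 30 = 1.2258 × 30 ≈ 36.77 → round up to 37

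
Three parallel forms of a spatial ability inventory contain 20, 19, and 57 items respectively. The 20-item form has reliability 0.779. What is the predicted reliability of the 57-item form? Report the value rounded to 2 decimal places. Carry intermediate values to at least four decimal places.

Only the ratio of lengths matters: n = 57/20 = 2.8500
r_{57} = n·r / (1 + (n − 1)·r) = 2.2202 / 2.4412 ≈ 0.9095

0.91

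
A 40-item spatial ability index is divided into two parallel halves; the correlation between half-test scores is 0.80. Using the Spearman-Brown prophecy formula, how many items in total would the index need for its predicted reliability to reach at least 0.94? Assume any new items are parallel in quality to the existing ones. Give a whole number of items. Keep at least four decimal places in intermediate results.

Corrected full-test reliability: r_full = 2 × 0.80 / (1 + 0.80) ≈ 0.8889
n = r_tgt(1 − r_full) / [r_full(1 − r_tgt)] = 0.94 × 0.1111 / (0.8889 × 0.06) ≈ 1.9581
Items = 1.9581 × 40 ≈ 78.32 → 79

79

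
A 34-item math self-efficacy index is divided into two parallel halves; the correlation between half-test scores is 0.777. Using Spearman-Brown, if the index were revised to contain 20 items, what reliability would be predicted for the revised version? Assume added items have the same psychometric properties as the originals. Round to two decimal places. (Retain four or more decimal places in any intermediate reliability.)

0.80

Full-test reliability from the split-half r: r_full = 2(0.777)/(1 + 0.777) = 0.8745
Then adjust to 20 items: n = 20/34 = 0.5882
r_new = n·r_full / (1 + (n − 1)·r_full) = 0.5144 / 0.6399 ≈ 0.8039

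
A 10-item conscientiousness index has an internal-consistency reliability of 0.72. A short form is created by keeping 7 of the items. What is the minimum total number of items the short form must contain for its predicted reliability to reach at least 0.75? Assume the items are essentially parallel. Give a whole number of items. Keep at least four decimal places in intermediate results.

First, r for the 7-item form: n = 7/10 = 0.7000, so r_7 = 0.7000·0.72/(1 + (0.7000 − 1)·0.72) = 0.6429
Then solve for n' with r_old = 0.6429, r_target = 0.75: n' = 0.75(1 − 0.6429)/[0.6429(1 − 0.75)] = 1.6664
Items = 1.6664 × 7 ≈ 11.66 → 12

12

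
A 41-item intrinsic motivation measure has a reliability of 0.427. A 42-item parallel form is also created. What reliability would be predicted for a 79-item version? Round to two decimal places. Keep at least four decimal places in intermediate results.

0.59

The 42-item form is not needed; work directly from the 41-item form with n = 79/41 = 1.9268.
r_{79} = n·r / (1 + (n − 1)·r) = 0.8227 / 1.3957 ≈ 0.5895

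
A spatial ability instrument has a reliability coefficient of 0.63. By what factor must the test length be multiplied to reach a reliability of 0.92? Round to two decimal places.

Rearranging the Spearman-Brown formula for n,
n = r_target (1 − r_old) / [ r_old (1 − r_target) ]
n = 0.92 × (1 − 0.63) / [ 0.63 × (1 − 0.92) ]
  = 0.3404 / 0.0504 = 6.7540

6.75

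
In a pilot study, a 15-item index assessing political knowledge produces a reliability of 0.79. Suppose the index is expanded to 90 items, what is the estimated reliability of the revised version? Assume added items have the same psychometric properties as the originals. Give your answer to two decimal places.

Length ratio n = 90/15 = 6
r_new = 6·0.79 / [1 + (6 − 1)·0.79]
r_new = 4.7400 / 4.9500 ≈ 0.9576

0.96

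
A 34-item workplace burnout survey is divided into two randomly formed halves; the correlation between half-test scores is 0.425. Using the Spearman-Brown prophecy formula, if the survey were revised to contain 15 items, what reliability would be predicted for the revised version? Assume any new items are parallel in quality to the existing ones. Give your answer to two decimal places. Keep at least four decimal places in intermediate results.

Full-test reliability from the split-half r: r_full = 2(0.425)/(1 + 0.425) = 0.5965
Then adjust to 15 items: n = 15/34 = 0.4412
r_new = n·r_full / (1 + (n − 1)·r_full) = 0.2632 / 0.6667 ≈ 0.3948

0.39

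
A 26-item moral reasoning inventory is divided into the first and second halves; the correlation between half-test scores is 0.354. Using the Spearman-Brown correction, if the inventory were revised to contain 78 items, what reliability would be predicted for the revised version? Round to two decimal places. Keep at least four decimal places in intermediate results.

Full-test reliability from the split-half r: r_full = 2(0.354)/(1 + 0.354) = 0.5229
Length factor from 26 to 78 items: n = 78/26 = 3.0000
r_new = n·r_full / (1 + (n − 1)·r_full) = 1.5687 / 2.0458 ≈ 0.7668

0.77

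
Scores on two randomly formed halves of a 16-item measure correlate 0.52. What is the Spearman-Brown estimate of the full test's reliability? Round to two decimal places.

Each half is half the length of the full test, so the full test is n = 2 times a half.
r_full = 2r_hh / (1 + r_hh) = 2 × 0.52 / (1 + 0.52)
       = 1.0400 / 1.5200 = 0.6842

0.68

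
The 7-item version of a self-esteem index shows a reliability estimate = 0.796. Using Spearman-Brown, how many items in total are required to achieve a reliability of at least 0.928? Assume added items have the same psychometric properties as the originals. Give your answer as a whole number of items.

Spearman-Brown solved for the length factor n:
n = r_target (1 − r_old) / [ r_old (1 − r_target) ]
n = 0.928 × (1 − 0.796) / [ 0.796 × (1 − 0.928) ]
n = 0.189312 / 0.057312 ≈ 3.3032
3.3032 × 7 = 23.12 → 24 items

24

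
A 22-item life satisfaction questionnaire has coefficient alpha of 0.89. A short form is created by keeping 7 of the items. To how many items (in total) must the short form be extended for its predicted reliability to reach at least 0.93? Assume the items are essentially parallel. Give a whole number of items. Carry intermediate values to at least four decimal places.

First, r for the 7-item form: n = 7/22 = 0.3182, so r_7 = 0.3182·0.89/(1 + (0.3182 − 1)·0.89) = 0.7202
Then solve for n' with r_old = 0.7202, r_target = 0.93: n' = 0.93(1 − 0.7202)/[0.7202(1 − 0.93)] = 5.1615
Total items = 5.1615 × 7 = 36.13, rounded up to 37.

37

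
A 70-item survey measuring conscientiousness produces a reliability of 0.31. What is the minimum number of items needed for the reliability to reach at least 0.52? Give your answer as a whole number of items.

Invert Spearman-Brown to solve for n:
n = r_target (1 − r_old) / [ r_old (1 − r_target) ]
n = [0.52 × 0.69] / [0.31 × 0.48]
  = 0.3588 / 0.1488 = 2.4113
So the test needs 2.4113 × 70 ≈ 168.79 items; rounding up, 169.

169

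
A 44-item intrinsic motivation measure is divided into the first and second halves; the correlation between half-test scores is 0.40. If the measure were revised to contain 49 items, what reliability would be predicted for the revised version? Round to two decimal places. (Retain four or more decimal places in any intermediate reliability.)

Spearman-Brown correction (n = 2): r_full = 2·0.40/(1 + 0.40) = 0.5714
Then adjust to 49 items: n = 49/44 = 1.1136
r_new = n·r_full / (1 + (n − 1)·r_full) = 0.6363 / 1.0649 ≈ 0.5975

0.60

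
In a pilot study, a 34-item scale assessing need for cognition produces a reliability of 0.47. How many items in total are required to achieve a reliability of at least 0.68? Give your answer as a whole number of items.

Invert Spearman-Brown to solve for n:
n = r_target (1 − r_old) / [ r_old (1 − r_target) ]
n = 0.68 × (1 − 0.47) / [ 0.47 × (1 − 0.68) ]
  = 0.3604 / 0.1504 = 2.3963
So the test needs 2.3963 × 34 ≈ 81.47 items; rounding up, 82.

82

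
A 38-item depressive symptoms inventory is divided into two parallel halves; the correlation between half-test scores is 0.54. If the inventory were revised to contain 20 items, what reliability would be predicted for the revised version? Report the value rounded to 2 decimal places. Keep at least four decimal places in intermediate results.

0.55

Full-test reliability from the split-half r: r_full = 2(0.54)/(1 + 0.54) = 0.7013
Then adjust to 20 items: n = 20/38 = 0.5263
r_new = n·r_full / (1 + (n − 1)·r_full) = 0.3691 / 0.6678 ≈ 0.5527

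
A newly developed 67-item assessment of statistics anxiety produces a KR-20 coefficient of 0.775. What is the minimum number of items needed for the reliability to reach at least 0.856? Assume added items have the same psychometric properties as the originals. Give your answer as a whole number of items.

116

Rearranging the Spearman-Brown formula for n,
n = r_target (1 − r_old) / [ r_old (1 − r_target) ]
n = [0.856 × 0.225] / [0.775 × 0.144]
  = 0.192600 / 0.111600 = 1.7258
Items needed = n × 67 = 1.7258 × 67 ≈ 115.63 → round up to 116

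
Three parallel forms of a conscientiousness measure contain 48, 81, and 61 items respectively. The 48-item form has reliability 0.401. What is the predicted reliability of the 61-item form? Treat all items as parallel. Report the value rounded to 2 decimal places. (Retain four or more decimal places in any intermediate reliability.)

0.46

The 81-item form is not needed; work directly from the 48-item form with n = 61/48 = 1.2708.
r_{61} = n·r / (1 + (n − 1)·r) = 0.5096 / 1.1086 ≈ 0.4597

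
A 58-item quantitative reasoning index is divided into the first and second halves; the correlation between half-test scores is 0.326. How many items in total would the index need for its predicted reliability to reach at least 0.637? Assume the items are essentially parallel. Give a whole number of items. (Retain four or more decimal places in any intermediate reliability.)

r_full = 2(0.326)/(1 + 0.326) = 0.4917
n = r_tgt(1 − r_full) / [r_full(1 − r_tgt)] = 0.637 × 0.5083 / (0.4917 × 0.363) ≈ 1.8141
Required items = 1.8141 × 58 = 105.22, so 106 items.

106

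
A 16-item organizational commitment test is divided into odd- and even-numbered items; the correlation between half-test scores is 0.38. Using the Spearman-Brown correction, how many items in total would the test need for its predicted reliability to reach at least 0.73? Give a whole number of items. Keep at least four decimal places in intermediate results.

36

Corrected full-test reliability: r_full = 2 × 0.38 / (1 + 0.38) ≈ 0.5507
n = r_tgt(1 − r_full) / [r_full(1 − r_tgt)] = 0.73 × 0.4493 / (0.5507 × 0.27) ≈ 2.2059
Required items = 2.2059 × 16 = 35.29, so 36 items.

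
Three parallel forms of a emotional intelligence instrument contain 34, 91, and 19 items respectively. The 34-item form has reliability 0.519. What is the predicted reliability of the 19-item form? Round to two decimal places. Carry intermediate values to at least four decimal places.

0.38

The 91-item form is not needed; work directly from the 34-item form with n = 19/34 = 0.5588.
r_{19} = n·r / (1 + (n − 1)·r) = 0.2900 / 0.7710 ≈ 0.3761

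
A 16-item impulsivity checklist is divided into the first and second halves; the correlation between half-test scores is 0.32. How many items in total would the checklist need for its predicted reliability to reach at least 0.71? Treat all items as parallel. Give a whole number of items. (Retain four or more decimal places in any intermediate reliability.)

42

Corrected full-test reliability: r_full = 2 × 0.32 / (1 + 0.32) ≈ 0.4848
n = r_tgt(1 − r_full) / [r_full(1 − r_tgt)] = 0.71 × 0.5152 / (0.4848 × 0.29) ≈ 2.6018
Items = 2.6018 × 16 ≈ 41.63 → 42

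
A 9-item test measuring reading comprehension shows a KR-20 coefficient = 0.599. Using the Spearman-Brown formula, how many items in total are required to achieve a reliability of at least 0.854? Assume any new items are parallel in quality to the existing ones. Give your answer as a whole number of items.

36

n = [0.854 × 0.401] / [0.599 × 0.146]
  = 0.342454 / 0.087454 = 3.9158
Items needed = n × 9 = 3.9158 × 9 ≈ 35.24 → round up to 36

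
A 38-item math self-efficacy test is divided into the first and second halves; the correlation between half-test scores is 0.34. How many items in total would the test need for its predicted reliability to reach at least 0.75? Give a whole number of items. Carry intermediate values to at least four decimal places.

r_full = 2(0.34)/(1 + 0.34) = 0.5075
Solve Spearman-Brown for n: n = 0.75(1 − 0.5075) / [0.5075(1 − 0.75)] = 2.9113
Required items = 2.9113 × 38 = 110.63, so 111 items.

111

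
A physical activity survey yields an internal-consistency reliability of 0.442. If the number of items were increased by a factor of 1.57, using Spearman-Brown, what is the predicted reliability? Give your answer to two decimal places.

r_new = (1.57 × 0.442) / (1 + (1.57 − 1) × 0.442)
     = 0.6939 / 1.2519 = 0.5543

0.55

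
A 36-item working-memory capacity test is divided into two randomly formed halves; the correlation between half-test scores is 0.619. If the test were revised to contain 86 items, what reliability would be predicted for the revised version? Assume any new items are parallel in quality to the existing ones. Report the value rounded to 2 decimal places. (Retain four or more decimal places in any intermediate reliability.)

0.89

Full-test reliability from the split-half r: r_full = 2(0.619)/(1 + 0.619) = 0.7647
Then adjust to 86 items: n = 86/36 = 2.3889
r_new = n·r_full / (1 + (n − 1)·r_full) = 1.8268 / 2.0621 ≈ 0.8859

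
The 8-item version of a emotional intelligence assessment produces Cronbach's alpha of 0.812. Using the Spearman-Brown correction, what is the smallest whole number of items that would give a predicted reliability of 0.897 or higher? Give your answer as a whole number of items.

n = 0.897 × (1 − 0.812) / [ 0.812 × (1 − 0.897) ]
  = 0.168636 / 0.083636 = 2.0163
So the test needs 2.0163 × 8 ≈ 16.13 items; rounding up, 17.

17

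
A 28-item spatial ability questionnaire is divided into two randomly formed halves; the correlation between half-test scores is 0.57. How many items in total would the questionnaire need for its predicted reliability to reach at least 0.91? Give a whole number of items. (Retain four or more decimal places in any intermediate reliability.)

r_full = 2(0.57)/(1 + 0.57) = 0.7261
Solve Spearman-Brown for n: n = 0.91(1 − 0.7261) / [0.7261(1 − 0.91)] = 3.8141
Items = 3.8141 × 28 ≈ 106.79 → 107

107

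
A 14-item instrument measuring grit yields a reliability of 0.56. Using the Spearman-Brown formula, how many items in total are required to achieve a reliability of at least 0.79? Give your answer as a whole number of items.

n = 0.79(1 − 0.56) / [0.56(1 − 0.79)]
  = 0.3476 / 0.1176 = 2.9558
2.9558 × 14 = 41.38 → 42 items

42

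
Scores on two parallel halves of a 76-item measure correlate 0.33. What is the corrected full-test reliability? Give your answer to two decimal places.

0.50

Apply the Spearman-Brown correction with n = 2:
r_full = 2r_hh / (1 + r_hh) = 2 × 0.33 / (1 + 0.33)
       = 0.6600 / 1.3300 = 0.4962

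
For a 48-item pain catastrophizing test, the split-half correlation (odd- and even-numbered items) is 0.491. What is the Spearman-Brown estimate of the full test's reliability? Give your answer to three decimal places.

r_full = 2r_hh / (1 + r_hh) = 2 × 0.491 / (1 + 0.491)
       = 0.9820 / 1.4910 = 0.6586

0.659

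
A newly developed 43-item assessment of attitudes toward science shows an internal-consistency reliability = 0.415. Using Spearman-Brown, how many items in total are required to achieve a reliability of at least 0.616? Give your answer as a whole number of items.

Spearman-Brown solved for the length factor n:
n = r*(1 − r) / [ r (1 − r*) ]
n = 0.616 × (1 − 0.415) / [ 0.415 × (1 − 0.616) ]
n = 0.360360 / 0.159360 ≈ 2.2613
So the test needs 2.2613 × 43 ≈ 97.24 items; rounding up, 98.

98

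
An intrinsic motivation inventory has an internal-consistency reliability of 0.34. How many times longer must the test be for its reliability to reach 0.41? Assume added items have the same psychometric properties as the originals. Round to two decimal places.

Rearranging the Spearman-Brown formula for n,
n = r*(1 − r) / [ r (1 − r*) ]
n = [0.41 × 0.66] / [0.34 × 0.59]
  = 0.2706 / 0.2006 = 1.3490

1.35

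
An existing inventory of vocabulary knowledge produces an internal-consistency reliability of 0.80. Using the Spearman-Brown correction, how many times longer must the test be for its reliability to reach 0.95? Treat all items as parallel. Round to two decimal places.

4.75

n = 0.95 × (1 − 0.80) / [ 0.80 × (1 − 0.95) ]
  = 0.1900 / 0.0400 = 4.7500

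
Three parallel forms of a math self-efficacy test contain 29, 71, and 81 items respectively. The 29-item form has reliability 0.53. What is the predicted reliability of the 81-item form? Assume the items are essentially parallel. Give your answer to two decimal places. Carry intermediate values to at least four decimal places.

Only the ratio of lengths matters: n = 81/29 = 2.7931
r_{81} = n·r / (1 + (n − 1)·r) = 1.4803 / 1.9503 ≈ 0.7590

0.76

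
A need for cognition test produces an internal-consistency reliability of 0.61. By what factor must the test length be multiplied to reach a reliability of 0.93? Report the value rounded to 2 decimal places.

n = [0.93 × 0.39] / [0.61 × 0.07]
n = 0.3627 / 0.0427 ≈ 8.4941

8.49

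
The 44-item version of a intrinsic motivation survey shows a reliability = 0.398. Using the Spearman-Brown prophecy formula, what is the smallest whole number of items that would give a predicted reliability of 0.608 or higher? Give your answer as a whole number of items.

n = 0.608 × (1 − 0.398) / [ 0.398 × (1 − 0.608) ]
  = 0.366016 / 0.156016 = 2.3460
2.3460 × 44 = 103.22 → 104 items

104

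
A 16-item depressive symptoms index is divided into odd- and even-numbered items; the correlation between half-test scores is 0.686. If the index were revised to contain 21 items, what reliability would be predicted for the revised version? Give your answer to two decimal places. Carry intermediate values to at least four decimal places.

Full-test reliability from the split-half r: r_full = 2(0.686)/(1 + 0.686) = 0.8138
Length factor from 16 to 21 items: n = 21/16 = 1.3125
r_new = n·r_full / (1 + (n − 1)·r_full) = 1.0681 / 1.2543 ≈ 0.8516

0.85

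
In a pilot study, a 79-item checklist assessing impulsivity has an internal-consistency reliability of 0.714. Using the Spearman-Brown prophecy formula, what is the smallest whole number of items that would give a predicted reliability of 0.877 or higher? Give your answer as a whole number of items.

226

Rearranging the Spearman-Brown formula for n,
n = r_target (1 − r_old) / [ r_old (1 − r_target) ]
n = [0.877 × 0.286] / [0.714 × 0.123]
n = 0.250822 / 0.087822 ≈ 2.8560
Items needed = n × 79 = 2.8560 × 79 ≈ 225.62 → round up to 226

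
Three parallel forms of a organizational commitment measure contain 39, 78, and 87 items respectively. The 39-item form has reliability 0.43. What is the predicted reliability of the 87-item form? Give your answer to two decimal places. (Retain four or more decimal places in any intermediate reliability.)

0.63

Only the ratio of lengths matters: n = 87/39 = 2.2308
r_{87} = n·r / (1 + (n − 1)·r) = 0.9592 / 1.5292 ≈ 0.6273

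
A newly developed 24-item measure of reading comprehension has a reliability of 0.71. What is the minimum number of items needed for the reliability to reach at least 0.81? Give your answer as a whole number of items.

n = [0.81 × 0.29] / [0.71 × 0.19]
  = 0.2349 / 0.1349 = 1.7413
So the test needs 1.7413 × 24 ≈ 41.79 items; rounding up, 42.

42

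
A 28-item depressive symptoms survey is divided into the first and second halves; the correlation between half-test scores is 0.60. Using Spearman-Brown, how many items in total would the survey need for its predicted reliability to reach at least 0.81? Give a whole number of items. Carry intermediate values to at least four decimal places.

40

r_full = 2(0.60)/(1 + 0.60) = 0.7500
Solve Spearman-Brown for n: n = 0.81(1 − 0.7500) / [0.7500(1 − 0.81)] = 1.4211
Required items = 1.4211 × 28 = 39.79, so 40 items.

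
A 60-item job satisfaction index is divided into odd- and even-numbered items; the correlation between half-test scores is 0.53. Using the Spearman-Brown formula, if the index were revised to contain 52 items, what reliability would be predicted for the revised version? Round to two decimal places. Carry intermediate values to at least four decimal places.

Full-test reliability from the split-half r: r_full = 2(0.53)/(1 + 0.53) = 0.6928
Then adjust to 52 items: n = 52/60 = 0.8667
r_new = n·r_full / (1 + (n − 1)·r_full) = 0.6004 / 0.9076 ≈ 0.6615

0.66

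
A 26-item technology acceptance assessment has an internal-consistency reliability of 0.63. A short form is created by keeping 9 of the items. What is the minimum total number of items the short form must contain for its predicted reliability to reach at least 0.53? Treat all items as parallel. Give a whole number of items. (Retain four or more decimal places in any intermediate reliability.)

First, r for the 9-item form: n = 9/26 = 0.3462, so r_9 = 0.3462·0.63/(1 + (0.3462 − 1)·0.63) = 0.3709
Then solve for n' with r_old = 0.3709, r_target = 0.53: n' = 0.53(1 − 0.3709)/[0.3709(1 − 0.53)] = 1.9127
Items = 1.9127 × 9 ≈ 17.21 → 18

18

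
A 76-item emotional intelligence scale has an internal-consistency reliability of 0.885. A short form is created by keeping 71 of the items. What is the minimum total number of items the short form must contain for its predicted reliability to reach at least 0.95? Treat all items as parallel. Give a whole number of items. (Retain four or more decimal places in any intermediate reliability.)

188

Short-form reliability: n = 71/76 = 0.9342; r_71 = n·r/(1+(n−1)r) ≈ 0.8779
Length factor from the short form to reach 0.95: n' = 0.95(1 − 0.8779) / [0.8779(1 − 0.95)] ≈ 2.6426
Items = 2.6426 × 71 ≈ 187.62 → 188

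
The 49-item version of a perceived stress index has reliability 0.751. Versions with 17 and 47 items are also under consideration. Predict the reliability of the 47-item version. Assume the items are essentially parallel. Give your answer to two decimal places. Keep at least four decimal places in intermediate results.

0.74

Only the ratio of lengths matters: n = 47/49 = 0.9592
r_{47} = n·r / (1 + (n − 1)·r) = 0.7204 / 0.9694 ≈ 0.7431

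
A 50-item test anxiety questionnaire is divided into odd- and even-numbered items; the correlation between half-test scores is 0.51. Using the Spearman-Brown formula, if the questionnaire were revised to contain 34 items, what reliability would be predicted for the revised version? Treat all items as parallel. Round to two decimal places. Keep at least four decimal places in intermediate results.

0.59

Spearman-Brown correction (n = 2): r_full = 2·0.51/(1 + 0.51) = 0.6755
Length factor from 50 to 34 items: n = 34/50 = 0.6800
r_new = n·r_full / (1 + (n − 1)·r_full) = 0.4593 / 0.7838 ≈ 0.5860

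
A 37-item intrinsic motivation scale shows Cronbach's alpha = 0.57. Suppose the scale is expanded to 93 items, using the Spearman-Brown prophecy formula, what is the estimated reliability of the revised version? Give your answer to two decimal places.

0.77

Length ratio n = 93/37 = 2.5135
Spearman-Brown: r_new = n·r / (1 + (n − 1)·r)
r_new = (2.5135 × 0.57) / (1 + (2.5135 − 1) × 0.57)
r_new = 1.4327 / 1.8627 ≈ 0.7692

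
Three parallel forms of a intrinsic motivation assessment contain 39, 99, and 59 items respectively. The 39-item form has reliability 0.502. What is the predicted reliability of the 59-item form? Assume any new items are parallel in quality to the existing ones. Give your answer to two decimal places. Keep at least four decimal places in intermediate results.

The 99-item form is not needed; work directly from the 39-item form with n = 59/39 = 1.5128.
r_{59} = n·r / (1 + (n − 1)·r) = 0.7594 / 1.2574 ≈ 0.6039

0.60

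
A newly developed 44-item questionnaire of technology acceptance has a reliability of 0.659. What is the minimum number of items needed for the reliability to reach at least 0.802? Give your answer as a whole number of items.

Invert Spearman-Brown to solve for n:
n = r*(1 − r) / [ r (1 − r*) ]
n = 0.802 × (1 − 0.659) / [ 0.659 × (1 − 0.802) ]
n = 0.273482 / 0.130482 ≈ 2.0959
So the test needs 2.0959 × 44 ≈ 92.22 items; rounding up, 93.

93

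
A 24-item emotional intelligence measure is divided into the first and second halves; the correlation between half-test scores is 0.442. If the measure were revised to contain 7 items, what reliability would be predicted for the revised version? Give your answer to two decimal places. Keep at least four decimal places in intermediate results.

0.32

Spearman-Brown correction (n = 2): r_full = 2·0.442/(1 + 0.442) = 0.6130
Length factor from 24 to 7 items: n = 7/24 = 0.2917
r_new = n·r_full / (1 + (n − 1)·r_full) = 0.1788 / 0.5658 ≈ 0.3160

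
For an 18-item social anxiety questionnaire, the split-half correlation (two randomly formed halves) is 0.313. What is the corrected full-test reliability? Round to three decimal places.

r_full = 2r_hh / (1 + r_hh) = 2 × 0.313 / (1 + 0.313)
       = 0.6260 / 1.3130 = 0.4768

0.477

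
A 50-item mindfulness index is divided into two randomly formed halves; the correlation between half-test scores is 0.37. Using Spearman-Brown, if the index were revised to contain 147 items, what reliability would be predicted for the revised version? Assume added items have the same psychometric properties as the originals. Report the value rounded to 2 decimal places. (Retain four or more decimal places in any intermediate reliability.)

0.78

Full-test reliability from the split-half r: r_full = 2(0.37)/(1 + 0.37) = 0.5401
Length factor from 50 to 147 items: n = 147/50 = 2.9400
r_new = n·r_full / (1 + (n − 1)·r_full) = 1.5879 / 2.0478 ≈ 0.7754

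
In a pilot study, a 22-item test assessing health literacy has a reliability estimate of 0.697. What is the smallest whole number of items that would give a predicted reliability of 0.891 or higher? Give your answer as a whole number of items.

Spearman-Brown solved for the length factor n:
n = r_target (1 − r_old) / [ r_old (1 − r_target) ]
n = 0.891 × (1 − 0.697) / [ 0.697 × (1 − 0.891) ]
  = 0.269973 / 0.075973 = 3.5535
So the test needs 3.5535 × 22 ≈ 78.18 items; rounding up, 79.

79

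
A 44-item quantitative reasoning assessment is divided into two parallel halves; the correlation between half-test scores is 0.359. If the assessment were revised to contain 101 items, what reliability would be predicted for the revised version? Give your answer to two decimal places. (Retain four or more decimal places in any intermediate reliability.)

First correct the split-half correlation to full-test reliability: r_full = 2 × 0.359 / (1 + 0.359) ≈ 0.5283
Then adjust to 101 items: n = 101/44 = 2.2955
r_new = n·r_full / (1 + (n − 1)·r_full) = 1.2127 / 1.6844 ≈ 0.7200

0.72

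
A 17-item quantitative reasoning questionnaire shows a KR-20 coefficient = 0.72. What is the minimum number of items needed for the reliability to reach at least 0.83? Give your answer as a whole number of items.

Rearranging the Spearman-Brown formula for n,
n = r*(1 − r) / [ r (1 − r*) ]
n = 0.83 × (1 − 0.72) / [ 0.72 × (1 − 0.83) ]
  = 0.2324 / 0.1224 = 1.8987
1.8987 × 17 = 32.28 → 33 items

33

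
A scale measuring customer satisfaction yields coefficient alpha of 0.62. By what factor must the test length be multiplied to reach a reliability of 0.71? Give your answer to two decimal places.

1.50

Rearranging the Spearman-Brown formula for n,
n = r_target (1 − r_old) / [ r_old (1 − r_target) ]
n = 0.71(1 − 0.62) / [0.62(1 − 0.71)]
n = 0.2698 / 0.1798 ≈ 1.5006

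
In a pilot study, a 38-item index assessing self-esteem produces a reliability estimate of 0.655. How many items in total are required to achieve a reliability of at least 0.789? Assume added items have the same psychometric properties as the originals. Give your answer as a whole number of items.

75

n = 0.789 × (1 − 0.655) / [ 0.655 × (1 − 0.789) ]
  = 0.272205 / 0.138205 = 1.9696
So the test needs 1.9696 × 38 ≈ 74.84 items; rounding up, 75.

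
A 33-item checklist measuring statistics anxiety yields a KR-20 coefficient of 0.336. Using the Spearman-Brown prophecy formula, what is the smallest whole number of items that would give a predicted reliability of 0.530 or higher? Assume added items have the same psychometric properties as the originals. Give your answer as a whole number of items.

74

Invert Spearman-Brown to solve for n:
n = r*(1 − r) / [ r (1 − r*) ]
n = 0.530 × (1 − 0.336) / [ 0.336 × (1 − 0.530) ]
  = 0.351920 / 0.157920 = 2.2285
Items needed = n × 33 = 2.2285 × 33 ≈ 73.54 → round up to 74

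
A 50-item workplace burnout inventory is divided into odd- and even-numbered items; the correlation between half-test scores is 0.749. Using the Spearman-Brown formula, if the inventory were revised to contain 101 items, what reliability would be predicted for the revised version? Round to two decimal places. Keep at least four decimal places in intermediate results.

Spearman-Brown correction (n = 2): r_full = 2·0.749/(1 + 0.749) = 0.8565
Then adjust to 101 items: n = 101/50 = 2.0200
r_new = n·r_full / (1 + (n − 1)·r_full) = 1.7301 / 1.8736 ≈ 0.9234

0.92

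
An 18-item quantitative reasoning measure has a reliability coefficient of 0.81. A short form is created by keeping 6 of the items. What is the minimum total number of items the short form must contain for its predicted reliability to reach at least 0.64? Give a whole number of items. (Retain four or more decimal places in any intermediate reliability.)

8

First, r for the 6-item form: n = 6/18 = 0.3333, so r_6 = 0.3333·0.81/(1 + (0.3333 − 1)·0.81) = 0.5869
Then solve for n' with r_old = 0.5869, r_target = 0.64: n' = 0.64(1 − 0.5869)/[0.5869(1 − 0.64)] = 1.2513
Total items = 1.2513 × 6 = 7.51, rounded up to 8.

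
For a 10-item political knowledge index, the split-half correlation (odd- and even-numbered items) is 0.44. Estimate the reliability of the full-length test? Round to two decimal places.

Each half is half the length of the full test, so the full test is n = 2 times a half.
r_full = 2r_hh / (1 + r_hh) = 2 × 0.44 / (1 + 0.44)
r_full = 0.8800 / 1.4400 ≈ 0.6111

0.61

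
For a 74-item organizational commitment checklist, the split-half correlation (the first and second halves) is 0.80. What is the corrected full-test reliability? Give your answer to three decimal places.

Each half is half the length of the full test, so the full test is n = 2 times a half.
r_full = 2(0.80) / (1 + 0.80)
r_full = 1.6000 / 1.8000 ≈ 0.8889

0.889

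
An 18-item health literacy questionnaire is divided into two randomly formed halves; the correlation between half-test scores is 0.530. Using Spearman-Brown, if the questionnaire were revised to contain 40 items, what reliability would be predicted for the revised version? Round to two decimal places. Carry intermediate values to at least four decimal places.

First correct the split-half correlation to full-test reliability: r_full = 2 × 0.530 / (1 + 0.530) ≈ 0.6928
Length factor from 18 to 40 items: n = 40/18 = 2.2222
r_new = n·r_full / (1 + (n − 1)·r_full) = 1.5395 / 1.8467 ≈ 0.8336

0.83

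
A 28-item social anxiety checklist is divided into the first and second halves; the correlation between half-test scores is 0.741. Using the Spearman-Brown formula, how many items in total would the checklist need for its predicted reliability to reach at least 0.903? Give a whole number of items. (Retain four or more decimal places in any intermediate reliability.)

46

r_full = 2(0.741)/(1 + 0.741) = 0.8512
Solve Spearman-Brown for n: n = 0.903(1 − 0.8512) / [0.8512(1 − 0.903)] = 1.6274
Items = 1.6274 × 28 ≈ 45.57 → 46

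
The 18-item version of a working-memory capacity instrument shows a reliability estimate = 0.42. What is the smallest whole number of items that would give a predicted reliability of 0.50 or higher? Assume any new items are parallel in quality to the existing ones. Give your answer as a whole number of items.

25

Spearman-Brown solved for the length factor n:
n = r_target (1 − r_old) / [ r_old (1 − r_target) ]
n = [0.50 × 0.58] / [0.42 × 0.50]
  = 0.2900 / 0.2100 = 1.3810
So the test needs 1.3810 × 18 ≈ 24.86 items; rounding up, 25.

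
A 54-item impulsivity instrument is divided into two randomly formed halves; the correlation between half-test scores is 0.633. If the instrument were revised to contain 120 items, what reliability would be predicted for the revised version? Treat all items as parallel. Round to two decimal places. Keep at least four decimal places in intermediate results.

Spearman-Brown correction (n = 2): r_full = 2·0.633/(1 + 0.633) = 0.7753
Then adjust to 120 items: n = 120/54 = 2.2222
r_new = n·r_full / (1 + (n − 1)·r_full) = 1.7229 / 1.9476 ≈ 0.8846

0.88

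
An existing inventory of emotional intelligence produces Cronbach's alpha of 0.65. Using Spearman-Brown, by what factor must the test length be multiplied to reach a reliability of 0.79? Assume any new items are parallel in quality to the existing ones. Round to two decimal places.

Invert Spearman-Brown to solve for n:
n = r_target (1 − r_old) / [ r_old (1 − r_target) ]
n = [0.79 × 0.35] / [0.65 × 0.21]
  = 0.2765 / 0.1365 = 2.0256

2.03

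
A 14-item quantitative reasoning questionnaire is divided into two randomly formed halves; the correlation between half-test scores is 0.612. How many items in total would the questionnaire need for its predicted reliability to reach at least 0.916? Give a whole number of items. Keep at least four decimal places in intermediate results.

Corrected full-test reliability: r_full = 2 × 0.612 / (1 + 0.612) ≈ 0.7593
n = r_tgt(1 − r_full) / [r_full(1 − r_tgt)] = 0.916 × 0.2407 / (0.7593 × 0.084) ≈ 3.4568
Items = 3.4568 × 14 ≈ 48.40 → 49

49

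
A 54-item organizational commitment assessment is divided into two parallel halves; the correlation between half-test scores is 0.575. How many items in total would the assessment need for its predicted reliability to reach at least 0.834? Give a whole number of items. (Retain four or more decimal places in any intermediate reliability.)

r_full = 2(0.575)/(1 + 0.575) = 0.7302
n = r_tgt(1 − r_full) / [r_full(1 − r_tgt)] = 0.834 × 0.2698 / (0.7302 × 0.166) ≈ 1.8563
Items = 1.8563 × 54 ≈ 100.24 → 101

101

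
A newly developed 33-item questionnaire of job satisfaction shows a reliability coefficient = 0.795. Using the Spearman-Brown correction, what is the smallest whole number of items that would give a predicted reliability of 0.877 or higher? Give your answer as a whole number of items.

Invert Spearman-Brown to solve for n:
n = r_target (1 − r_old) / [ r_old (1 − r_target) ]
n = 0.877(1 − 0.795) / [0.795(1 − 0.877)]
  = 0.179785 / 0.097785 = 1.8386
1.8386 × 33 = 60.67 → 61 items

61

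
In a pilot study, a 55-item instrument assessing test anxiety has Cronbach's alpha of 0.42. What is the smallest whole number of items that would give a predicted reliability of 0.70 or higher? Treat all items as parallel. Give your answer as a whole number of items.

178

n = [0.70 × 0.58] / [0.42 × 0.30]
  = 0.4060 / 0.1260 = 3.2222
So the test needs 3.2222 × 55 ≈ 177.22 items; rounding up, 178.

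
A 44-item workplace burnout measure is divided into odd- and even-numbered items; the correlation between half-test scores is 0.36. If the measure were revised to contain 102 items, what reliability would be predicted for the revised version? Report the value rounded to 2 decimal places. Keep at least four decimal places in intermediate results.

0.72

Full-test reliability from the split-half r: r_full = 2(0.36)/(1 + 0.36) = 0.5294
Then adjust to 102 items: n = 102/44 = 2.3182
r_new = n·r_full / (1 + (n − 1)·r_full) = 1.2273 / 1.6979 ≈ 0.7228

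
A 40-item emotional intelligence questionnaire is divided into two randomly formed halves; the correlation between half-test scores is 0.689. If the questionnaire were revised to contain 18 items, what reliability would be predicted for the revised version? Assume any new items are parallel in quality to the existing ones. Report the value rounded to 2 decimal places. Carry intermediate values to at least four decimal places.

First correct the split-half correlation to full-test reliability: r_full = 2 × 0.689 / (1 + 0.689) ≈ 0.8159
Length factor from 40 to 18 items: n = 18/40 = 0.4500
r_new = n·r_full / (1 + (n − 1)·r_full) = 0.3672 / 0.5513 ≈ 0.6661

0.67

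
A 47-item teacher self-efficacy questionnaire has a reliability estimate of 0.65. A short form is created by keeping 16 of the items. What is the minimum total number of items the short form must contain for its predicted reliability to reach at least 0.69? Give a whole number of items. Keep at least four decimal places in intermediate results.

Short-form reliability: n = 16/47 = 0.3404; r_16 = n·r/(1+(n−1)r) ≈ 0.3873
Then solve for n' with r_old = 0.3873, r_target = 0.69: n' = 0.69(1 − 0.3873)/[0.3873(1 − 0.69)] = 3.5212
Total items = 3.5212 × 16 = 56.34, rounded up to 57.

57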